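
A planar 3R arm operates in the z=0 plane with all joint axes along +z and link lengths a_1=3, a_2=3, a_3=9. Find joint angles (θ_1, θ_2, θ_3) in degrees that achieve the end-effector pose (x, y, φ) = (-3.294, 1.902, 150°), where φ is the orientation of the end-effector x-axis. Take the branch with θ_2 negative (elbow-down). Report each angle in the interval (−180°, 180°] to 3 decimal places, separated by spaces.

-0.001 -59.994 -150.005

wrist centre = target − a_3·(cos φ, sin φ) = (4.5002, -2.5980)
cos θ_2 = (27.0017−3²−3²)/(2·3·3) = 0.5001; θ_2 = -59.9939° (elbow-down)
β = atan2(-2.5980,4.5002) = -29.9980°; ψ = atan2(-2.5979,4.5003) = -29.9969°
θ_1 = β − ψ = -0.0011°
θ_3 = φ − θ_1 − θ_2 = -150.0050° (wrapped to (-180°,180°])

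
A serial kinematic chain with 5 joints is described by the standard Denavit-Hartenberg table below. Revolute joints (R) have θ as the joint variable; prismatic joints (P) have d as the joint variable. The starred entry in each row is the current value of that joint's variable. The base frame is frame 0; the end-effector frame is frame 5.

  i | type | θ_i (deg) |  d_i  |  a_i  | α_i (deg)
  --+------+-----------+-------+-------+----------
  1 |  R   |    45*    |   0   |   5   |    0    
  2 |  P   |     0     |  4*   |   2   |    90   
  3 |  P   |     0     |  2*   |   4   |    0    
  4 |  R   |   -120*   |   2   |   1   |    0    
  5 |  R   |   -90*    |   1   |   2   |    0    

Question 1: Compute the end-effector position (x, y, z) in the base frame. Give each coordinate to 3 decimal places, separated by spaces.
9.735 2.664 4.134

after link 1: o_1 = (3.5355, 3.5355, 0.0000)
after link 2: o_2 = (4.9497, 4.9497, 4.0000)
after link 3: o_3 = (9.1924, 6.3640, 4.0000)
after link 4: o_4 = (10.2530, 4.5962, 3.1340)
after link 5: o_5 = (9.7354, 2.6643, 4.1340)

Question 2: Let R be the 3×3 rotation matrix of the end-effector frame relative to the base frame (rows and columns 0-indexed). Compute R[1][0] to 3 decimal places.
-0.612

End-effector x-axis (col 0 of R) = (-0.6124,-0.6124,0.5000)
R[1][0] = -0.6124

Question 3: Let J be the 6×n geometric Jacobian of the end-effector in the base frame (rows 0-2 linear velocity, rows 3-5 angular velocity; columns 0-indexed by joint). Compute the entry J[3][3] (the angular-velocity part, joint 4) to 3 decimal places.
axis z_3 = (0.7071,-0.7071,0.0000); lever o_n−o_3 = (0.5430,-3.6996,0.1340)
cross product → J_v[:, 3] = (-0.0947,-0.0947,-2.2321)
J_ω[:, 3] = z_3
entry J[3][3] = 0.7071

0.707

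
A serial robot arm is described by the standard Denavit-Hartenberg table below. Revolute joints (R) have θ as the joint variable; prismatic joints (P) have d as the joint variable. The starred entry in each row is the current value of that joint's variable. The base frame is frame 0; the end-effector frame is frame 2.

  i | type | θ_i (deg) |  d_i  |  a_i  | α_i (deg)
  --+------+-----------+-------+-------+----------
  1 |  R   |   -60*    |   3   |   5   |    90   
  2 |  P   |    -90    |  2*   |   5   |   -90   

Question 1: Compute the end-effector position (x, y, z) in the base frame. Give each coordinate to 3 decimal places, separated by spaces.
0.768 -5.330 -2.000

after link 1: o_1 = (2.5000, -4.3301, 3.0000)
after link 2: o_2 = (0.7679, -5.3301, -2.0000)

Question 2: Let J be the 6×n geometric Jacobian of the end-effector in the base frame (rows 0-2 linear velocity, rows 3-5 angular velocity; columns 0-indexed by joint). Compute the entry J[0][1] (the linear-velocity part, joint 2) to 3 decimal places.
prismatic axis z_1 = (-0.8660,-0.5000,0.0000)
J_v[:, 1] = z_1; J_ω[:, 1] = (0,0,0)
entry J[0][1] = -0.8660

-0.866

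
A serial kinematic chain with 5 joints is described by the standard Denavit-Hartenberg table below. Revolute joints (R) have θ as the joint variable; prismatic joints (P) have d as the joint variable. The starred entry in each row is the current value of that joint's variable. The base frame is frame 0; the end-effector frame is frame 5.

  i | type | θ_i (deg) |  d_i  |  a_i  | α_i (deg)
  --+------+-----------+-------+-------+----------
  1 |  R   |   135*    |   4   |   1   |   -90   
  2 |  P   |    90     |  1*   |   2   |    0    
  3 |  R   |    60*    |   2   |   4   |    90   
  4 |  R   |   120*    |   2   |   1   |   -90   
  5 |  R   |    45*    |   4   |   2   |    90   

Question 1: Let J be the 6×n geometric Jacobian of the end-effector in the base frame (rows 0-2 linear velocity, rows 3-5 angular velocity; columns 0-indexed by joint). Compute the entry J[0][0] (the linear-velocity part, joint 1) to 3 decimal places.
axis z_0 = ẑ; lever o_n−o_0 = (-3.5107,-0.8603,1.8283)
cross product → J_v[:, 0] = (0.8603,-3.5107,0.0000)
J_ω[:, 0] = z_0
entry J[0][0] = 0.8603

0.860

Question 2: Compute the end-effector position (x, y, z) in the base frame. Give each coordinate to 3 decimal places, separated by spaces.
-3.511 -0.860 1.828

after link 1: o_1 = (-0.7071, 0.7071, 4.0000)
after link 2: o_2 = (-1.4142, 0.0000, 2.0000)
after link 3: o_3 = (-0.3789, -3.8637, -0.0000)
after link 4: o_4 = (-2.0046, -3.4628, -1.4821)
after link 5: o_5 = (-3.5107, -0.8603, 1.8283)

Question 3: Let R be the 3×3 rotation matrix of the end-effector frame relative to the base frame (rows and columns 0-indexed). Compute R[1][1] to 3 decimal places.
End-effector y-axis (col 1 of R) = (-0.1768,0.8839,0.4330)
R[1][1] = 0.8839

0.884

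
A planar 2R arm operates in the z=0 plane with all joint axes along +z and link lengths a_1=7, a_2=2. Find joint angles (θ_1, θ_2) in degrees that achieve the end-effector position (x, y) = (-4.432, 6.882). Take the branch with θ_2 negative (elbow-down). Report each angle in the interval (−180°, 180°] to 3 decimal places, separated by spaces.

134.996 -59.989

cos θ_2 = (67.0045−7²−2²)/(2·7·2) = 0.5002; θ_2 = -59.9893° (elbow-down)
β = atan2(6.8820,-4.4320) = 122.7815°; ψ = atan2(-1.7319,8.0003) = -12.2146°
θ_1 = β − ψ = 134.9961°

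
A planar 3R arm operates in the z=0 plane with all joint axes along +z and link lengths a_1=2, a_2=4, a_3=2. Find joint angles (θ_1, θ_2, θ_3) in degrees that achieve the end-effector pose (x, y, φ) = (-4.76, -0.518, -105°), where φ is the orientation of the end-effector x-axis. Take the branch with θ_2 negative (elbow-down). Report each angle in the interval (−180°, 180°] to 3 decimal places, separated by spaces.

wrist centre = target − a_3·(cos φ, sin φ) = (-4.2424, 1.4139)
cos θ_2 = (19.9966−2²−4²)/(2·2·4) = -0.0002; θ_2 = -90.0121° (elbow-down)
β = atan2(1.4139,-4.2424) = 161.5683°; ψ = atan2(-4.0000,1.9992) = -63.4447°
θ_1 = β − ψ = 225.0130°
θ_3 = φ − θ_1 − θ_2 = 119.9992° (wrapped to (-180°,180°])

-134.987 -90.012 119.999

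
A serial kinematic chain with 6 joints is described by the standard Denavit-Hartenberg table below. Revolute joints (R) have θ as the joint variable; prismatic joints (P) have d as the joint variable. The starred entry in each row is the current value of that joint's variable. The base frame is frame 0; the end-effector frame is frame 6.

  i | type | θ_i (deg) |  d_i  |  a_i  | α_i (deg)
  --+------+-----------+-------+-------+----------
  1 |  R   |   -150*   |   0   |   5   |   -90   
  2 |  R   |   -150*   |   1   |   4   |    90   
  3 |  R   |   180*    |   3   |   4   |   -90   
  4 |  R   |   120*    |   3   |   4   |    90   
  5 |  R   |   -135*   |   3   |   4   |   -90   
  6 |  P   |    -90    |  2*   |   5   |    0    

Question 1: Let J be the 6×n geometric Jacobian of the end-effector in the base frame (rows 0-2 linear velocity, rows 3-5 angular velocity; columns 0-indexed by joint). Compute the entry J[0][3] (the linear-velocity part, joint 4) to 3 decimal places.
2.239

axis z_3 = (-0.5000,0.8660,-0.0000); lever o_n−o_3 = (-6.3069,-5.0762,2.5858)
cross product → J_v[:, 3] = (2.2394,1.2929,8.0000)
J_ω[:, 3] = z_3
entry J[0][3] = 2.2394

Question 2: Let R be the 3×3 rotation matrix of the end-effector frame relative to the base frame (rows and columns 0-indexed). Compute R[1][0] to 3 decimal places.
End-effector x-axis (col 0 of R) = (-0.8660,-0.5000,-0.0000)
R[1][0] = -0.5000

-0.500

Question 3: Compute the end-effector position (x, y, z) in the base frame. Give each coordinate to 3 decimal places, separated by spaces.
-8.838 -7.692 -0.012

after link 1: o_1 = (-4.3301, -2.5000, 0.0000)
after link 2: o_2 = (-0.8301, -1.6340, 2.0000)
after link 3: o_3 = (-2.5311, -2.6160, -2.5981)
after link 4: o_4 = (-4.0311, -0.0179, 1.4019)
after link 5: o_5 = (-5.2150, -3.9674, -1.4265)
after link 6: o_6 = (-8.8380, -7.6922, -0.0123)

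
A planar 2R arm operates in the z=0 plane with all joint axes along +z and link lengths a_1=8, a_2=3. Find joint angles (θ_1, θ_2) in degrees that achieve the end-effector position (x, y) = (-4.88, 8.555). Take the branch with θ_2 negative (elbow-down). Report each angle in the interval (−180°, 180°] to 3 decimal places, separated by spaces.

cos θ_2 = (97.0024−8²−3²)/(2·8·3) = 0.5001; θ_2 = -59.9967° (elbow-down)
β = atan2(8.5550,-4.8800) = 119.7016°; ψ = atan2(-2.5980,9.5002) = -15.2946°
θ_1 = β − ψ = 134.9962°

134.996 -59.997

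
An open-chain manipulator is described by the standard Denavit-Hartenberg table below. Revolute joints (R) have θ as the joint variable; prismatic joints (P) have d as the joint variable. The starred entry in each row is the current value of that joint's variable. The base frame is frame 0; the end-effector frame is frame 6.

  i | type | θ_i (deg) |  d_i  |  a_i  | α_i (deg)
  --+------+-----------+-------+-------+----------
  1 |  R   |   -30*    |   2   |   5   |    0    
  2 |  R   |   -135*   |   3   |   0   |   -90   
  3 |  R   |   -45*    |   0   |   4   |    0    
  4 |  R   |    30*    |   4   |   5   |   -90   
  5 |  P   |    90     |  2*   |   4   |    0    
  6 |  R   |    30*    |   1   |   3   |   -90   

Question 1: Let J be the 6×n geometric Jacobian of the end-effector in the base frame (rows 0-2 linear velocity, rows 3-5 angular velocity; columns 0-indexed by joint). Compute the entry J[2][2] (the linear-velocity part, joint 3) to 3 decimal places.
-6.986

axis z_2 = (0.2588,-0.9659,0.0000); lever o_n−o_2 = (-7.4200,0.7015,0.8365)
cross product → J_v[:, 2] = (-0.8080,-0.2165,-6.9856)
J_ω[:, 2] = z_2
entry J[2][2] = -6.9856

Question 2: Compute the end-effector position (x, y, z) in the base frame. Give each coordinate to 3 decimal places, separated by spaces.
after link 1: o_1 = (4.3301, -2.5000, 2.0000)
after link 2: o_2 = (4.3301, -2.5000, 5.0000)
after link 3: o_3 = (1.5981, -3.2321, 7.8284)
after link 4: o_4 = (-2.0317, -8.3458, 9.1225)
after link 5: o_5 = (-3.5670, -4.6160, 7.1907)
after link 6: o_6 = (-3.0899, -1.7985, 5.8365)

-3.090 -1.798 5.837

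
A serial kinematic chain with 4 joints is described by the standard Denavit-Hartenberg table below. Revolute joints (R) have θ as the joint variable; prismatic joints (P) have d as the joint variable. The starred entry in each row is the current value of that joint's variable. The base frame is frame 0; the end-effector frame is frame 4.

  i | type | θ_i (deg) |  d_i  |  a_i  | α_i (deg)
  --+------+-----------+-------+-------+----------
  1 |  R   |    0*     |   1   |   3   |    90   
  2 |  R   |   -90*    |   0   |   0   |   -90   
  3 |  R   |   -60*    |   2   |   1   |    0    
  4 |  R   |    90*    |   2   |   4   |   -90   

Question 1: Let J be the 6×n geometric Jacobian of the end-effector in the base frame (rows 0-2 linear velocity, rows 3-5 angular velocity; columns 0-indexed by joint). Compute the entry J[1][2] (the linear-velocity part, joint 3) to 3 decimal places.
3.964

axis z_2 = (1.0000,-0.0000,0.0000); lever o_n−o_2 = (4.0000,1.1340,-3.9641)
cross product → J_v[:, 2] = (0.0000,3.9641,1.1340)
J_ω[:, 2] = z_2
entry J[1][2] = 3.9641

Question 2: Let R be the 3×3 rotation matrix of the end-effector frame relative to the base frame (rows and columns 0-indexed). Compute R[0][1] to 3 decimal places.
-1.000

End-effector y-axis (col 1 of R) = (-1.0000,0.0000,-0.0000)
R[0][1] = -1.0000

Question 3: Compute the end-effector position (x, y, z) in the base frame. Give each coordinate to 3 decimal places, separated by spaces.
7.000 1.134 -2.964

after link 1: o_1 = (3.0000, 0.0000, 1.0000)
after link 2: o_2 = (3.0000, 0.0000, 1.0000)
after link 3: o_3 = (5.0000, -0.8660, 0.5000)
after link 4: o_4 = (7.0000, 1.1340, -2.9641)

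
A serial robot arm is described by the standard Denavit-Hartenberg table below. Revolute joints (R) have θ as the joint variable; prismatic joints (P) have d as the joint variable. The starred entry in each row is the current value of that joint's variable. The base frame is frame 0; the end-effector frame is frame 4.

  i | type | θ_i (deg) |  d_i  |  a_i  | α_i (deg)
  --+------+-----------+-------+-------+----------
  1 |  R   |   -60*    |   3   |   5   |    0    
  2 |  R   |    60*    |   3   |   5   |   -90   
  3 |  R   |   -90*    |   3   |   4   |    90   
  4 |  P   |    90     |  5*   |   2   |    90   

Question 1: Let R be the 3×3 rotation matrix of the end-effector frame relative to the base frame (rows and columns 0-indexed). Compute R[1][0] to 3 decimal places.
End-effector x-axis (col 0 of R) = (0.0000,1.0000,0.0000)
R[1][0] = 1.0000

1.000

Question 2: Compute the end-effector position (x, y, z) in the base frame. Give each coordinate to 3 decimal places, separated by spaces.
after link 1: o_1 = (2.5000, -4.3301, 3.0000)
after link 2: o_2 = (7.5000, -4.3301, 6.0000)
after link 3: o_3 = (7.5000, -1.3301, 10.0000)
after link 4: o_4 = (2.5000, 0.6699, 10.0000)

2.500 0.670 10.000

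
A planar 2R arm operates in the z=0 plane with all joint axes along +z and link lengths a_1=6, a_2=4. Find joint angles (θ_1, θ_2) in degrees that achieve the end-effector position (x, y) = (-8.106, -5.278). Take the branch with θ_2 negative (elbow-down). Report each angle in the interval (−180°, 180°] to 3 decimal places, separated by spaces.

-134.994 -30.011

cos θ_2 = (93.5645−6²−4²)/(2·6·4) = 0.8659; θ_2 = -30.0112° (elbow-down)
β = atan2(-5.2780,-8.1060) = -146.9309°; ψ = atan2(-2.0007,9.4637) = -11.9369°
θ_1 = β − ψ = -134.9941°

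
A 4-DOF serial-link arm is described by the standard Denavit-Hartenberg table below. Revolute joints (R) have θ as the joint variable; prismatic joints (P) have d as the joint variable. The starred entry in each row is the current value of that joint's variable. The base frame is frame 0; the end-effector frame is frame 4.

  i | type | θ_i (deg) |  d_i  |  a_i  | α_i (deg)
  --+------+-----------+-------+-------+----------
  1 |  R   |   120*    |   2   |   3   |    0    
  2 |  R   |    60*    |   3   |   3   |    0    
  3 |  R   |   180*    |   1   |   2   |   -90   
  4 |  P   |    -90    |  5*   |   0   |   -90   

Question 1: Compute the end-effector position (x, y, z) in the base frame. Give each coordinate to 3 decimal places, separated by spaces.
after link 1: o_1 = (-1.5000, 2.5981, 2.0000)
after link 2: o_2 = (-4.5000, 2.5981, 5.0000)
after link 3: o_3 = (-2.5000, 2.5981, 6.0000)
after link 4: o_4 = (-2.5000, 7.5981, 6.0000)

-2.500 7.598 6.000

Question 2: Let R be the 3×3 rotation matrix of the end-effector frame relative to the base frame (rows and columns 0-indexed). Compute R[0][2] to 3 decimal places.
End-effector z-axis (col 2 of R) = (1.0000,-0.0000,-0.0000)
R[0][2] = 1.0000

1.000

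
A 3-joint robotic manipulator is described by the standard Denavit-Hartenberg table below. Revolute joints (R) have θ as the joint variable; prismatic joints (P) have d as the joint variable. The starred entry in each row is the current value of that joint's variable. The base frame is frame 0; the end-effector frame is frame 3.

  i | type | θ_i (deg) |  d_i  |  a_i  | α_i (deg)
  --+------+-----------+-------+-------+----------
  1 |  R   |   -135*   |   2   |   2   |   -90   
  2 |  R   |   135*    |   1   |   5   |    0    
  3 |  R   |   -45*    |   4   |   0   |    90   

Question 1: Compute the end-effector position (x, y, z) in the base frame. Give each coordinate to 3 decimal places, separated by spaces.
4.621 -2.450 -1.536

after link 1: o_1 = (-1.4142, -1.4142, 2.0000)
after link 2: o_2 = (1.7929, 0.3787, -1.5355)
after link 3: o_3 = (4.6213, -2.4497, -1.5355)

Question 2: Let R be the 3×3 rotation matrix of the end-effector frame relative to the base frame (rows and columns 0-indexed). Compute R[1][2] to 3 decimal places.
-0.707

End-effector z-axis (col 2 of R) = (-0.7071,-0.7071,0.0000)
R[1][2] = -0.7071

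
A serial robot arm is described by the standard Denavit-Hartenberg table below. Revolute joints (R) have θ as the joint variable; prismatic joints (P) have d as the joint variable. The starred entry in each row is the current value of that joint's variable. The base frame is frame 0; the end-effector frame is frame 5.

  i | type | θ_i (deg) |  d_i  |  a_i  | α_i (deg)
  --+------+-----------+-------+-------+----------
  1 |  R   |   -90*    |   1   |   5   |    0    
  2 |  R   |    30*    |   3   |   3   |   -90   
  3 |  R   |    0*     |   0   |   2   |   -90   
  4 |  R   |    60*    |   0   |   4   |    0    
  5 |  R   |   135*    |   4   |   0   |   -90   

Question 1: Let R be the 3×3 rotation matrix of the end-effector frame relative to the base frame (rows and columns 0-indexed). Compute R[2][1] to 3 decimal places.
End-effector y-axis (col 1 of R) = (-0.0000,-0.0000,1.0000)
R[2][1] = 1.0000

1.000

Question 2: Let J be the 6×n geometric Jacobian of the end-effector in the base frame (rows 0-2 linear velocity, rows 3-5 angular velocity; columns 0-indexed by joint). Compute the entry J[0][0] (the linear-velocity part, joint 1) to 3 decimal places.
axis z_0 = ẑ; lever o_n−o_0 = (0.5000,-12.7942,-0.0000)
cross product → J_v[:, 0] = (12.7942,0.5000,-0.0000)
J_ω[:, 0] = z_0
entry J[0][0] = 12.7942

12.794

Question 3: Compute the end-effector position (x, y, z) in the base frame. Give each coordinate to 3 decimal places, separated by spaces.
after link 1: o_1 = (0.0000, -5.0000, 1.0000)
after link 2: o_2 = (1.5000, -7.5981, 4.0000)
after link 3: o_3 = (2.5000, -9.3301, 4.0000)
after link 4: o_4 = (0.5000, -12.7942, 4.0000)
after link 5: o_5 = (0.5000, -12.7942, -0.0000)

0.500 -12.794 -0.000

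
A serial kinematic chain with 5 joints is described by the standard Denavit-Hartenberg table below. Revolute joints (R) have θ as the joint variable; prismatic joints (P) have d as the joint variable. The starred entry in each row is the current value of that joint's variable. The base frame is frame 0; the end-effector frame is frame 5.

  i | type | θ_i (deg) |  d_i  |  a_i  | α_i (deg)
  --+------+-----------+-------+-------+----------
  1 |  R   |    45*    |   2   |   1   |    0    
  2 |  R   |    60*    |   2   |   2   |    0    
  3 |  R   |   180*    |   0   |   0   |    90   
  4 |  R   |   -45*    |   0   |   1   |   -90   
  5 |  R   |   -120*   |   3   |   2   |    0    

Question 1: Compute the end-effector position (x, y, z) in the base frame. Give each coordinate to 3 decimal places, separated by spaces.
after link 1: o_1 = (0.7071, 0.7071, 2.0000)
after link 2: o_2 = (0.1895, 2.6390, 4.0000)
after link 3: o_3 = (0.1895, 2.6390, 4.0000)
after link 4: o_4 = (0.3725, 1.9559, 3.2929)
after link 5: o_5 = (-0.9345, 0.1416, 6.1213)

-0.935 0.142 6.121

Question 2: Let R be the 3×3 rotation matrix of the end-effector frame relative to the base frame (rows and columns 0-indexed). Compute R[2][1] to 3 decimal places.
-0.612

End-effector y-axis (col 1 of R) = (-0.3245,-0.7209,-0.6124)
R[2][1] = -0.6124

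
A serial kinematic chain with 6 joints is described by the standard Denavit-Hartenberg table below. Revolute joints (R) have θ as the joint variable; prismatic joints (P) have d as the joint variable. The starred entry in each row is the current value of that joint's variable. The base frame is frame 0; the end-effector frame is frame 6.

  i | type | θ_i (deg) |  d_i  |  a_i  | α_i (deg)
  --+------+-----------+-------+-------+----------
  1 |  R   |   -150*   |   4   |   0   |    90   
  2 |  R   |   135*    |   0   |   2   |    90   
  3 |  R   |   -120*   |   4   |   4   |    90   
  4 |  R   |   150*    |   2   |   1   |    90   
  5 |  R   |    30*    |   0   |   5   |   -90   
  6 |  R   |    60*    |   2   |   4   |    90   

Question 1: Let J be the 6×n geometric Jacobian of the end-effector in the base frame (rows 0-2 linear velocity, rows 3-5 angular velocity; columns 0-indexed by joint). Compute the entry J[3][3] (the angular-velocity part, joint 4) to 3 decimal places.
axis z_3 = (-0.7803,0.1268,-0.6124); lever o_n−o_3 = (-6.5479,7.3770,-1.9382)
cross product → J_v[:, 3] = (4.2717,2.4973,-4.9261)
J_ω[:, 3] = z_3
entry J[3][3] = -0.7803

-0.780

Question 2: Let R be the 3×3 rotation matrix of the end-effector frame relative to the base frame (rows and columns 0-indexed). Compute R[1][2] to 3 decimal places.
0.140

End-effector z-axis (col 2 of R) = (-0.8834,0.1395,0.4474)
R[1][2] = 0.1395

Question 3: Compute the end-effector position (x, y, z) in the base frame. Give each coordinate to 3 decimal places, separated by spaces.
after link 1: o_1 = (0.0000, 0.0000, 4.0000)
after link 2: o_2 = (1.2247, 0.7071, 5.4142)
after link 3: o_3 = (-0.7174, -4.4142, 6.8284)
after link 4: o_4 = (-2.6941, -3.5347, 6.2634)
after link 5: o_5 = (-6.4464, -0.5077, 7.5892)
after link 6: o_6 = (-7.2654, 2.9628, 4.8902)

-7.265 2.963 4.890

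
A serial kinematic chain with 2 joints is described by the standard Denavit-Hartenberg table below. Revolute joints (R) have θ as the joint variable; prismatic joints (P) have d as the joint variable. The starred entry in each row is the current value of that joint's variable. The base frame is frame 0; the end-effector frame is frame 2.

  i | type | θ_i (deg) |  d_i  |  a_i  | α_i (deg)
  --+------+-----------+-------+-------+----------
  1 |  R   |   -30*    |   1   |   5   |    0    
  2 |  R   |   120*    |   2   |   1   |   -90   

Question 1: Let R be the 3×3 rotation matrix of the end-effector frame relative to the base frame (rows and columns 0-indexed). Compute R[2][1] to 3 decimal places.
-1.000

End-effector y-axis (col 1 of R) = (-0.0000,0.0000,-1.0000)
R[2][1] = -1.0000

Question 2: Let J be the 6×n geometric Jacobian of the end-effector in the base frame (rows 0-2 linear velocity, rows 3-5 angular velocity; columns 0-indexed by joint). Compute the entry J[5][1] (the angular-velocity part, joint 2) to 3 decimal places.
1.000

axis z_1 = (0.0000,0.0000,1.0000); lever o_n−o_1 = (0.0000,1.0000,2.0000)
cross product → J_v[:, 1] = (-1.0000,0.0000,0.0000)
J_ω[:, 1] = z_1
entry J[5][1] = 1.0000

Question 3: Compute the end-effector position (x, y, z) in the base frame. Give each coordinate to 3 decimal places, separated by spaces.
after link 1: o_1 = (4.3301, -2.5000, 1.0000)
after link 2: o_2 = (4.3301, -1.5000, 3.0000)

4.330 -1.500 3.000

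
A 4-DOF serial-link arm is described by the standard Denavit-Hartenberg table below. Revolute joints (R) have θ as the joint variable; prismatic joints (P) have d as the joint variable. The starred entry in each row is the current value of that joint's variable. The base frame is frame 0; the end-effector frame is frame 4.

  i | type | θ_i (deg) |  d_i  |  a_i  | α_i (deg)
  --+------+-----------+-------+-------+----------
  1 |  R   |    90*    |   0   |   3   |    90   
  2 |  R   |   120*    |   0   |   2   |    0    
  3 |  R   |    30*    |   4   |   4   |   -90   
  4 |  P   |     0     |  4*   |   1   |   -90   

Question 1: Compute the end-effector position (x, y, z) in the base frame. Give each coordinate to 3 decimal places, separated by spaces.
after link 1: o_1 = (0.0000, 3.0000, 0.0000)
after link 2: o_2 = (0.0000, 2.0000, 1.7321)
after link 3: o_3 = (4.0000, -1.4641, 3.7321)
after link 4: o_4 = (4.0000, -4.3301, 0.7679)

4.000 -4.330 0.768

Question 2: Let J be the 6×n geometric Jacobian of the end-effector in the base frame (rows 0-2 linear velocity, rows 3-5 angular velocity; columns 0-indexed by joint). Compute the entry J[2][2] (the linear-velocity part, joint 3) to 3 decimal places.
axis z_2 = (1.0000,-0.0000,0.0000); lever o_n−o_2 = (4.0000,-6.3301,-0.9641)
cross product → J_v[:, 2] = (0.0000,0.9641,-6.3301)
J_ω[:, 2] = z_2
entry J[2][2] = -6.3301

-6.330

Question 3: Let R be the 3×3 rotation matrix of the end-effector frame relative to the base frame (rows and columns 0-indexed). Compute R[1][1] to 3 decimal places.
End-effector y-axis (col 1 of R) = (-0.0000,0.5000,0.8660)
R[1][1] = 0.5000

0.500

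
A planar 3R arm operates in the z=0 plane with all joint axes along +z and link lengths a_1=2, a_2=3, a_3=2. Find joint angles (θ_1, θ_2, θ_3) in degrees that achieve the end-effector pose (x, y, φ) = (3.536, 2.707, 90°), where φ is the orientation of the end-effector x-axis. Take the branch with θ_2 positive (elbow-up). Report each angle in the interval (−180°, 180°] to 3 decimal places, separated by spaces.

-44.993 89.985 45.008

wrist centre = target − a_3·(cos φ, sin φ) = (3.5360, 0.7070)
cos θ_2 = (13.0031−2²−3²)/(2·2·3) = 0.0003; θ_2 = 89.9850° (elbow-up)
β = atan2(0.7070,3.5360) = 11.3068°; ψ = atan2(3.0000,2.0008) = 56.2995°
θ_1 = β − ψ = -44.9927°
θ_3 = φ − θ_1 − θ_2 = 45.0077° (wrapped to (-180°,180°])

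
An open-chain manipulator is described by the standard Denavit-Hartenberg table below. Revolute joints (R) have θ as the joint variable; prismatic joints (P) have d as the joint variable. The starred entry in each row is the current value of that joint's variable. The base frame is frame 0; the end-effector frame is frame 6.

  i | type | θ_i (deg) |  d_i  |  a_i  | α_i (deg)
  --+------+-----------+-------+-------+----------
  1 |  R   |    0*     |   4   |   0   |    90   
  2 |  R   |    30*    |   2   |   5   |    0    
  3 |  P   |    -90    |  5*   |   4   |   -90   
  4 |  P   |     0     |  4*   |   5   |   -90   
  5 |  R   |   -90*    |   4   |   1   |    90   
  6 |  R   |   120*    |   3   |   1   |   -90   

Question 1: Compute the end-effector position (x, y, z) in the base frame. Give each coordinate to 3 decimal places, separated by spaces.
after link 1: o_1 = (0.0000, 0.0000, 4.0000)
after link 2: o_2 = (4.3301, -2.0000, 6.5000)
after link 3: o_3 = (6.3301, -7.0000, 3.0359)
after link 4: o_4 = (12.2942, -7.0000, 0.7058)
after link 5: o_5 = (13.1603, -3.0000, 1.2058)
after link 6: o_6 = (11.2272, -2.1340, 3.5538)

11.227 -2.134 3.554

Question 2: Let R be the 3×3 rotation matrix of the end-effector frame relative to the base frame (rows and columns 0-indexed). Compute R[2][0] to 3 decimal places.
End-effector x-axis (col 0 of R) = (-0.4330,0.8660,-0.2500)
R[2][0] = -0.2500

-0.250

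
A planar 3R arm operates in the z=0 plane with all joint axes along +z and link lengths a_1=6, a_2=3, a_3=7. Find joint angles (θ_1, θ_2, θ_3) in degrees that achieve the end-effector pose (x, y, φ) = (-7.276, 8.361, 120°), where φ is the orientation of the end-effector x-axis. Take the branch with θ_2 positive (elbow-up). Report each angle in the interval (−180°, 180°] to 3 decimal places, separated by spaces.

wrist centre = target − a_3·(cos φ, sin φ) = (-3.7760, 2.2988)
cos θ_2 = (19.5428−6²−3²)/(2·6·3) = -0.7071; θ_2 = 135.0031° (elbow-up)
β = atan2(2.2988,-3.7760) = 148.6670°; ψ = atan2(2.1212,3.8786) = 28.6745°
θ_1 = β − ψ = 119.9926°
θ_3 = φ − θ_1 − θ_2 = -134.9957° (wrapped to (-180°,180°])

119.993 135.003 -134.996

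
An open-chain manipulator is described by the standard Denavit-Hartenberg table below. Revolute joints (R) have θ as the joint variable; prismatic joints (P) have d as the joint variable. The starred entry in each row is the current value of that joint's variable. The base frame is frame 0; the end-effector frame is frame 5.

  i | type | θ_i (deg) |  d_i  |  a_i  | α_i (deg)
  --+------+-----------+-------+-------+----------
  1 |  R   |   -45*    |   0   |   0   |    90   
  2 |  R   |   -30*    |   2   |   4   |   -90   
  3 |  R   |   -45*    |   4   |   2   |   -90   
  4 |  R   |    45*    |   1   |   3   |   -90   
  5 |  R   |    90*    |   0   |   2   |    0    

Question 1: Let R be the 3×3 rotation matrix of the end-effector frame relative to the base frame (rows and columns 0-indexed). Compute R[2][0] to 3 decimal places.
End-effector x-axis (col 0 of R) = (-0.9330,-0.0670,0.3536)
R[2][0] = 0.3536

0.354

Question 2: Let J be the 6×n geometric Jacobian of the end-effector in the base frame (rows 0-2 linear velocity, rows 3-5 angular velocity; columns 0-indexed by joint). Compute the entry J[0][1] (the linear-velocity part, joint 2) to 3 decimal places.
axis z_1 = (-0.7071,-0.7071,0.0000); lever o_n−o_1 = (0.4904,-8.4401,-1.4766)
cross product → J_v[:, 1] = (1.0441,-1.0441,6.3149)
J_ω[:, 1] = z_1
entry J[0][1] = 1.0441

1.044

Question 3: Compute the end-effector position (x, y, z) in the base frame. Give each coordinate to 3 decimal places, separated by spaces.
after link 1: o_1 = (0.0000, 0.0000, 0.0000)
after link 2: o_2 = (1.0353, -3.8637, -2.0000)
after link 3: o_3 = (2.3155, -7.1439, 0.7570)
after link 4: o_4 = (2.3564, -8.3062, -2.1837)
after link 5: o_5 = (0.4904, -8.4401, -1.4766)

0.490 -8.440 -1.477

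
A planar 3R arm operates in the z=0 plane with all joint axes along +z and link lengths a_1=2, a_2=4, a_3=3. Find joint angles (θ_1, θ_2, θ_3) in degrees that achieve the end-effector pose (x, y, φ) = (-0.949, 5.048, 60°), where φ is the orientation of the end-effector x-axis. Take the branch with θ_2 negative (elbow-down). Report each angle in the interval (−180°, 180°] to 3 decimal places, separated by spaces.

-135.010 -120.001 -44.989

wrist centre = target − a_3·(cos φ, sin φ) = (-2.4490, 2.4499)
cos θ_2 = (11.9997−2²−4²)/(2·2·4) = -0.5000; θ_2 = -120.0011° (elbow-down)
β = atan2(2.4499,-2.4490) = 134.9892°; ψ = atan2(-3.4641,-0.0001) = -90.0011°
θ_1 = β − ψ = 224.9903°
θ_3 = φ − θ_1 − θ_2 = -44.9892° (wrapped to (-180°,180°])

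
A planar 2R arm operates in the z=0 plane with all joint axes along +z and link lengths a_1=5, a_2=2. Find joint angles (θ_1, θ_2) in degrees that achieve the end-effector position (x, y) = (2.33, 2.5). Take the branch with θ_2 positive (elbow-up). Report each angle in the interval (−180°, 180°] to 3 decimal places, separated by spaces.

cos θ_2 = (11.6789−5²−2²)/(2·5·2) = -0.8661; θ_2 = 150.0034° (elbow-up)
β = atan2(2.5000,2.3300) = 47.0158°; ψ = atan2(0.9999,3.2679) = 17.0129°
θ_1 = β − ψ = 30.0029°

30.003 150.003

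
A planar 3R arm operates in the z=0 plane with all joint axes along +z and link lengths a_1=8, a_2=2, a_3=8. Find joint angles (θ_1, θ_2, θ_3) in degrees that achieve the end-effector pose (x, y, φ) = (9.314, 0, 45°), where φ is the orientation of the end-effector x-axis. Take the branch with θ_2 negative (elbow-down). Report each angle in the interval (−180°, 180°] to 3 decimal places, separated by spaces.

wrist centre = target − a_3·(cos φ, sin φ) = (3.6571, -5.6569)
cos θ_2 = (45.3747−8²−2²)/(2·8·2) = -0.7070; θ_2 = -134.9946° (elbow-down)
β = atan2(-5.6569,3.6571) = -57.1174°; ψ = atan2(-1.4143,6.5859) = -12.1204°
θ_1 = β − ψ = -44.9970°
θ_3 = φ − θ_1 − θ_2 = -135.0084° (wrapped to (-180°,180°])

-44.997 -134.995 -135.008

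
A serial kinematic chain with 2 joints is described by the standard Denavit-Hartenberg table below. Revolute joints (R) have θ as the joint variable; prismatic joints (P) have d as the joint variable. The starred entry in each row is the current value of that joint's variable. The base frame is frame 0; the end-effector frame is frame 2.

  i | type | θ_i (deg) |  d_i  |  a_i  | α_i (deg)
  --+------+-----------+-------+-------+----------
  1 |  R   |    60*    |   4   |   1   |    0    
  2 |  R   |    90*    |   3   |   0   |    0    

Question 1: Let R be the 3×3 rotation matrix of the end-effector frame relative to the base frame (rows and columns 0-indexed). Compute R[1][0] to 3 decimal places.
0.500

End-effector x-axis (col 0 of R) = (-0.8660,0.5000,0.0000)
R[1][0] = 0.5000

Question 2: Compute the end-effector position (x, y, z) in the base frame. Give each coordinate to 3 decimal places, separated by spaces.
0.500 0.866 7.000

after link 1: o_1 = (0.5000, 0.8660, 4.0000)
after link 2: o_2 = (0.5000, 0.8660, 7.0000)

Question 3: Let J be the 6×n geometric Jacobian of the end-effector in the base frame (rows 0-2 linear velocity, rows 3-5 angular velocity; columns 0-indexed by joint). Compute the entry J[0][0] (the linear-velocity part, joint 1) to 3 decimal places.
-0.866

axis z_0 = ẑ; lever o_n−o_0 = (0.5000,0.8660,7.0000)
cross product → J_v[:, 0] = (-0.8660,0.5000,0.0000)
J_ω[:, 0] = z_0
entry J[0][0] = -0.8660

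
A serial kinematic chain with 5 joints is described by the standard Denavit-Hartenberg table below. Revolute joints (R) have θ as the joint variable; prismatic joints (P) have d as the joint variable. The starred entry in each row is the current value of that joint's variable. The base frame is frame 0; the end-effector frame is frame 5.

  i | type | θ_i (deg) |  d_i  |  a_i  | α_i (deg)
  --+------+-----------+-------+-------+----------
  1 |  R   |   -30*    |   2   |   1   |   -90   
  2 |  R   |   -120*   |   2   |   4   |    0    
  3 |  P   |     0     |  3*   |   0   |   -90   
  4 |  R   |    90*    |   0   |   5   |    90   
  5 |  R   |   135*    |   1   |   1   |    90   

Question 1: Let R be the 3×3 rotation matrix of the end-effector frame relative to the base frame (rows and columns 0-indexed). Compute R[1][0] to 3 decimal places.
0.306

End-effector x-axis (col 0 of R) = (0.8839,0.3062,0.3536)
R[1][0] = 0.3062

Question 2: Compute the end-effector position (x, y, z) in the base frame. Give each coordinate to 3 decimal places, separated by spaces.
-0.415 1.056 6.684

after link 1: o_1 = (0.8660, -0.5000, 2.0000)
after link 2: o_2 = (0.1340, 2.2321, 5.4641)
after link 3: o_3 = (1.6340, 4.8301, 5.4641)
after link 4: o_4 = (-0.8660, 0.5000, 5.4641)
after link 5: o_5 = (-0.4152, 1.0562, 6.6837)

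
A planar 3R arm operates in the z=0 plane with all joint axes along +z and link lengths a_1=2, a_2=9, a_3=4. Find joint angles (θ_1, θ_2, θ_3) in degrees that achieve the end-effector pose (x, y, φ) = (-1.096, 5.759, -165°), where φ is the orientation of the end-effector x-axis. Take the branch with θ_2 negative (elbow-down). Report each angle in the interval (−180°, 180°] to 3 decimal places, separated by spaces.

wrist centre = target − a_3·(cos φ, sin φ) = (2.7677, 6.7943)
cos θ_2 = (53.8224−2²−9²)/(2·2·9) = -0.8660; θ_2 = -150.0023° (elbow-down)
β = atan2(6.7943,2.7677) = 67.8361°; ψ = atan2(-4.4997,-5.7944) = -142.1686°
θ_1 = β − ψ = 210.0047°
θ_3 = φ − θ_1 − θ_2 = 134.9976° (wrapped to (-180°,180°])

-149.995 -150.002 134.998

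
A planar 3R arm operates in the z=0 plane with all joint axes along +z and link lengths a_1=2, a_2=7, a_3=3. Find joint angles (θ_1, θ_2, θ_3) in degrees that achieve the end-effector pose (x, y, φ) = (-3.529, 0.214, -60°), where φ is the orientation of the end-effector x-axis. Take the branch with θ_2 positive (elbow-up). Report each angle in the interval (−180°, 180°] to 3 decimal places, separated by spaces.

wrist centre = target − a_3·(cos φ, sin φ) = (-5.0290, 2.8121)
cos θ_2 = (33.1986−2²−7²)/(2·2·7) = -0.7072; θ_2 = 135.0069° (elbow-up)
β = atan2(2.8121,-5.0290) = 150.7873°; ψ = atan2(4.9491,-2.9503) = 120.8005°
θ_1 = β − ψ = 29.9868°
θ_3 = φ − θ_1 − θ_2 = 135.0063° (wrapped to (-180°,180°])

29.987 135.007 135.006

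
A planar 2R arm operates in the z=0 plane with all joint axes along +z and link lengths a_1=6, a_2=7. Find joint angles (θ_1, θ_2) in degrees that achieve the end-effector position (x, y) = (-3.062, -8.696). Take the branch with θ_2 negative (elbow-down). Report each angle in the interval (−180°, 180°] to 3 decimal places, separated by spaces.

cos θ_2 = (84.9963−6²−7²)/(2·6·7) = -0.0000; θ_2 = -90.0026° (elbow-down)
β = atan2(-8.6960,-3.0620) = -109.3980°; ψ = atan2(-7.0000,5.9997) = -49.4002°
θ_1 = β − ψ = -59.9978°

-59.998 -90.003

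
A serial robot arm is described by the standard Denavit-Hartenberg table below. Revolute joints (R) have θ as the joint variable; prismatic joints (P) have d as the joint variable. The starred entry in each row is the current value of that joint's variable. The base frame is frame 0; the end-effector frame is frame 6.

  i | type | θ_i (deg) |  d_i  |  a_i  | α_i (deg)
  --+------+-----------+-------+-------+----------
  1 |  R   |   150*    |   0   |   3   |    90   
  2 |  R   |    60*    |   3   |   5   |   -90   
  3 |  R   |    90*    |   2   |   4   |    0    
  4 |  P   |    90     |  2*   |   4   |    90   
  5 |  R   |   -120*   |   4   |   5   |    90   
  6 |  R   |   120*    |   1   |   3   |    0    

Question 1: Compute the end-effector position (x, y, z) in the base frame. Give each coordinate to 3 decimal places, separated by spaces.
-6.861 -4.812 3.866

after link 1: o_1 = (-2.5981, 1.5000, 0.0000)
after link 2: o_2 = (-3.2631, 5.3481, 4.3301)
after link 3: o_3 = (-3.7631, 1.0179, 5.3301)
after link 4: o_4 = (-0.5311, -0.8481, 2.8660)
after link 5: o_5 = (-6.8612, -1.8122, 2.8660)
after link 6: o_6 = (-6.8612, -4.8122, 3.8660)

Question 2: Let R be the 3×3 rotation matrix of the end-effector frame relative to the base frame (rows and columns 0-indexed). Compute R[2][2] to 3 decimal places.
End-effector z-axis (col 2 of R) = (-0.0000,0.0000,1.0000)
R[2][2] = 1.0000

1.000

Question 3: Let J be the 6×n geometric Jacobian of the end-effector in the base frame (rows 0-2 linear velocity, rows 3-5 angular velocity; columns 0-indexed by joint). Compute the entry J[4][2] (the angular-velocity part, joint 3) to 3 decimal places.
-0.433

axis z_2 = (0.7500,-0.4330,0.5000); lever o_n−o_2 = (-3.5981,-10.1603,-0.4641)
cross product → J_v[:, 2] = (5.2811,-1.4510,-9.1782)
J_ω[:, 2] = z_2
entry J[4][2] = -0.4330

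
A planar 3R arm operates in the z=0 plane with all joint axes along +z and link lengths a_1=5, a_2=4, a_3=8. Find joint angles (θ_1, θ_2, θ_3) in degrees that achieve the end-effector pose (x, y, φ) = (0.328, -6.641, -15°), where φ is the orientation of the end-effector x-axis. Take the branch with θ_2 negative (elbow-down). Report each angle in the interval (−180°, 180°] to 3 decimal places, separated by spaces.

wrist centre = target − a_3·(cos φ, sin φ) = (-7.3994, -4.5704)
cos θ_2 = (75.6402−5²−4²)/(2·5·4) = 0.8660; θ_2 = -30.0023° (elbow-down)
β = atan2(-4.5704,-7.3994) = -148.2973°; ψ = atan2(-2.0001,8.4640) = -13.2957°
θ_1 = β − ψ = -135.0016°
θ_3 = φ − θ_1 − θ_2 = 150.0039° (wrapped to (-180°,180°])

-135.002 -30.002 150.004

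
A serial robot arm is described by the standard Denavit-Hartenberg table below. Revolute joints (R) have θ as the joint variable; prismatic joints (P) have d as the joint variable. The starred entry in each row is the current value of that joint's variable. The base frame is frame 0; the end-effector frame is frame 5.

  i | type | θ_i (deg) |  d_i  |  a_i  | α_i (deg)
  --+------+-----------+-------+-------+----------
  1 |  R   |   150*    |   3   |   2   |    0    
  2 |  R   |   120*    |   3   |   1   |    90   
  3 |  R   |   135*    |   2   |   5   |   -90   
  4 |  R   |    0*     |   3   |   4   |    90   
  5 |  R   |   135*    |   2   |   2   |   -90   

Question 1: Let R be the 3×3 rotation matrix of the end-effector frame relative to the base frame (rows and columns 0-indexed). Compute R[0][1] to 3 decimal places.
1.000

End-effector y-axis (col 1 of R) = (1.0000,-0.0000,-0.0000)
R[0][1] = 1.0000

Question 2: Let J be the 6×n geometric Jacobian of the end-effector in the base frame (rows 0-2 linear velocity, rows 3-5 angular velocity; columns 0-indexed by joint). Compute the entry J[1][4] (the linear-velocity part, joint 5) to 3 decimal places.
-2.000

axis z_4 = (-1.0000,0.0000,0.0000); lever o_n−o_4 = (-2.0000,0.0000,-2.0000)
cross product → J_v[:, 4] = (-0.0000,-2.0000,0.0000)
J_ω[:, 4] = z_4
entry J[1][4] = -2.0000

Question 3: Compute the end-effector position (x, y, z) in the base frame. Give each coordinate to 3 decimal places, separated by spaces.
-5.732 8.485 8.243

after link 1: o_1 = (-1.7321, 1.0000, 3.0000)
after link 2: o_2 = (-1.7321, -0.0000, 6.0000)
after link 3: o_3 = (-3.7321, 3.5355, 9.5355)
after link 4: o_4 = (-3.7321, 8.4853, 10.2426)
after link 5: o_5 = (-5.7321, 8.4853, 8.2426)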